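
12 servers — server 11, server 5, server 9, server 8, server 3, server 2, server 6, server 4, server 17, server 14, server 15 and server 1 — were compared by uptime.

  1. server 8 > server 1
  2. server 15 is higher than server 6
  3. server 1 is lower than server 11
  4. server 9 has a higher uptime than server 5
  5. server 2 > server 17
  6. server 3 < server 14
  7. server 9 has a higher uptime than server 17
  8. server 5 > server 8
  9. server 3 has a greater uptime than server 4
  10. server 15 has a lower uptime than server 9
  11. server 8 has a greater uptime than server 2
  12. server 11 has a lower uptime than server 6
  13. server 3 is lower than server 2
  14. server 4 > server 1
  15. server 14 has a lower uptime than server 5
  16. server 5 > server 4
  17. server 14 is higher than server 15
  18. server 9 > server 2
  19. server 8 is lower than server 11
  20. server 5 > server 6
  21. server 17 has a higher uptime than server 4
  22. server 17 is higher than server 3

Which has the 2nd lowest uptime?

Piecing the relations together gives one ordering: server 1 < server 4 < server 3 < server 17 < server 2 < server 8 < server 11 < server 6 < server 15 < server 14 < server 5 < server 9.
The 2nd smallest is server 4.

server 4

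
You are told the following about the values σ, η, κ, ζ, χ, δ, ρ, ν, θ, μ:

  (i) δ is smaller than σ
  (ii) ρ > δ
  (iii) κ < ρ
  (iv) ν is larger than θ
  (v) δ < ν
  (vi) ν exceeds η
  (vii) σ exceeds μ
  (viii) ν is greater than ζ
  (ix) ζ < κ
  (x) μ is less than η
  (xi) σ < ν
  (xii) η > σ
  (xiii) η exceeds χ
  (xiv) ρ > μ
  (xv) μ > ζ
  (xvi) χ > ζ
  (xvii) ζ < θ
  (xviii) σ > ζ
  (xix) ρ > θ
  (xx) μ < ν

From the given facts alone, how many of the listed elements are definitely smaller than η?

5

Directly below η: μ, χ, σ.
One step further: ζ, δ (5 so far).
Nothing else is reachable below η; 5 in all.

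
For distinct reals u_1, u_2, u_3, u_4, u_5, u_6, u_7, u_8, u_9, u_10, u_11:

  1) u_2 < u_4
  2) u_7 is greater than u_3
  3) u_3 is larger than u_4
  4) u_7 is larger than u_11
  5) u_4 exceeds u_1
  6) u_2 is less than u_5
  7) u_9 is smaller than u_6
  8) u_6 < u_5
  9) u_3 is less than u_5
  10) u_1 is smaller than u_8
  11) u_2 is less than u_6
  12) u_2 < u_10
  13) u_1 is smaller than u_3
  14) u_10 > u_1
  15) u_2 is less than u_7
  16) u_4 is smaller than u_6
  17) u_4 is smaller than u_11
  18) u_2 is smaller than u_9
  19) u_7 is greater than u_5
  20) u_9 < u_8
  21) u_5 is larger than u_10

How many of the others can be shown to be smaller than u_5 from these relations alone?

7

Directly below u_5: u_2, u_10, u_3, u_6.
One step further: u_1, u_9, u_4 (7 so far).
Nothing else is reachable below u_5; 7 in all.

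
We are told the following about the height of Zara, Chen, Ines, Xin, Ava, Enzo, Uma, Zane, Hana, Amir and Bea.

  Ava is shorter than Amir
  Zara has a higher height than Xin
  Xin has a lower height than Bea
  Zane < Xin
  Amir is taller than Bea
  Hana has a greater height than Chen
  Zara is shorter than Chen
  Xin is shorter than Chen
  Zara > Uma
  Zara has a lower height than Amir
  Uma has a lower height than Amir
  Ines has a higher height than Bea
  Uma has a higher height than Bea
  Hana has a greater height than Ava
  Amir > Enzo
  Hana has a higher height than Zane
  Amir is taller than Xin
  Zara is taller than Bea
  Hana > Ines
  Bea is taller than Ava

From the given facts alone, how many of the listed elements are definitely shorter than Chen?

Directly below Chen: Xin, Zara.
One step further: Zane, Bea, Uma (5 so far).
One step further: Ava (6 so far).
No other element is forced below Chen by the given relations, so the count is 6.

6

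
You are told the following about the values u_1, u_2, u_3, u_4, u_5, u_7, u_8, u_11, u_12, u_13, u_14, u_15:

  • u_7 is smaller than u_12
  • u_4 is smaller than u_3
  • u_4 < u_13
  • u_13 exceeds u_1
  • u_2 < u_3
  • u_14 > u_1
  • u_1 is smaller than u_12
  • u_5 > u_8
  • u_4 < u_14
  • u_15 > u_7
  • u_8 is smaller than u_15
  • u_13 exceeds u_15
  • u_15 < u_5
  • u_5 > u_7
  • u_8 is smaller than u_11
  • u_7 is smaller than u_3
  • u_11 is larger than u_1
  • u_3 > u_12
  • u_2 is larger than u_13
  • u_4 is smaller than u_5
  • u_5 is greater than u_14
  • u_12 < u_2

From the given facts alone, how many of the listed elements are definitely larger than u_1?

7

From u_1 the given relations immediately reach u_12, u_13, u_14, u_11.
From those, u_2, u_5, u_3 — 7 in total.
Nothing else is reachable above u_1; 7 in all.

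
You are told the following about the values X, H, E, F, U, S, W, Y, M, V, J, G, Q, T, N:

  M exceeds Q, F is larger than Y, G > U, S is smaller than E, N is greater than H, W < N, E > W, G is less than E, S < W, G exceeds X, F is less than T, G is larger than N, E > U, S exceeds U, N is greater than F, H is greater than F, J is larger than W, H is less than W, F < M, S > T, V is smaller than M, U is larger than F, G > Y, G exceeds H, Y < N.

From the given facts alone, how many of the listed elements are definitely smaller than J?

Directly below J: W.
One step further: S, H (3 so far).
One step further: F, U, T (6 so far).
One step further: Y (7 so far).
No other element is forced below J by the given relations, so the count is 7.

7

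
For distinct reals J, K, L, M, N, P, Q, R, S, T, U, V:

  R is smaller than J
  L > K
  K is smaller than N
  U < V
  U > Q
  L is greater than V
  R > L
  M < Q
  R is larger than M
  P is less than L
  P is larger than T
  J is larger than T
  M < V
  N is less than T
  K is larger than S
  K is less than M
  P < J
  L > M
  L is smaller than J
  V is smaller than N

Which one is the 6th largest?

N

Chaining the given pairs: S < K < M < Q < U < V < N < T < P < L < R < J.
The 6th largest is N.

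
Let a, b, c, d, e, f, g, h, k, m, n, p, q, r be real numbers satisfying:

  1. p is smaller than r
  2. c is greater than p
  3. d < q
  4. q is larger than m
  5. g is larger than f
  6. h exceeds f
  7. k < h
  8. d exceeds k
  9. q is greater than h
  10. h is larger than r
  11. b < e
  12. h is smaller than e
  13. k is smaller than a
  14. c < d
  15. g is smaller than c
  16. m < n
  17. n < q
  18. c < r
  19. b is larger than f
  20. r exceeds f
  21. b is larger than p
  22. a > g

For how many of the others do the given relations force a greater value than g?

7

The elements the relations force above g are c, r, d, h, q, a, e — no chain reaches any other.
That is 7.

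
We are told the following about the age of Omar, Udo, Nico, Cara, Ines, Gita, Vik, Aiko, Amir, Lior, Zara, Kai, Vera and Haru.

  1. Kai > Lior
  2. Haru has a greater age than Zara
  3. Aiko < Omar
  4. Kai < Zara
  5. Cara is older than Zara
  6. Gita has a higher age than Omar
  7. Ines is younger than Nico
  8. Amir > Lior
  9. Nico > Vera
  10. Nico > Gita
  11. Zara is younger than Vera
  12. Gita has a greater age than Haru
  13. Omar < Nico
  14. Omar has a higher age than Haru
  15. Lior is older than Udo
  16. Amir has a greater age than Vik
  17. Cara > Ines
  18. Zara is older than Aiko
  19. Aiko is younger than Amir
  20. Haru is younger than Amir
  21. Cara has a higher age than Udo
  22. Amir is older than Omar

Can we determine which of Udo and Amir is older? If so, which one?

The relevant relations are Udo < Lior; Lior < Kai; Kai < Zara; Zara < Haru; Haru < Amir.
Together: Udo < Lior < Kai < Zara < Haru < Amir.
So Amir is older.

Amir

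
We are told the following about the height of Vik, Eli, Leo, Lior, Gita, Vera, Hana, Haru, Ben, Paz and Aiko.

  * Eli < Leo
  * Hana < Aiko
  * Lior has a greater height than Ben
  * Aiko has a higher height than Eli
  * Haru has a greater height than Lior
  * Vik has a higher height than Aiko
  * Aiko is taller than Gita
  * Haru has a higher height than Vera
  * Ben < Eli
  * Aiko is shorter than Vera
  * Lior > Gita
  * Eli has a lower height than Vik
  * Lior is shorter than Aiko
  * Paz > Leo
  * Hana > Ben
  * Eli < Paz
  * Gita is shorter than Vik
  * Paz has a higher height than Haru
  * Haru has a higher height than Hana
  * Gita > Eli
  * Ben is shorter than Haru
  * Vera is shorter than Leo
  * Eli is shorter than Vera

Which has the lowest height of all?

Ben

Chaining upward from Ben: directly above it, Eli, Lior, Hana, Haru; then Gita, Aiko, Vera, Vik, Leo, Paz.
That covers every other element, and nothing is given below Ben, so Ben is the lowest height.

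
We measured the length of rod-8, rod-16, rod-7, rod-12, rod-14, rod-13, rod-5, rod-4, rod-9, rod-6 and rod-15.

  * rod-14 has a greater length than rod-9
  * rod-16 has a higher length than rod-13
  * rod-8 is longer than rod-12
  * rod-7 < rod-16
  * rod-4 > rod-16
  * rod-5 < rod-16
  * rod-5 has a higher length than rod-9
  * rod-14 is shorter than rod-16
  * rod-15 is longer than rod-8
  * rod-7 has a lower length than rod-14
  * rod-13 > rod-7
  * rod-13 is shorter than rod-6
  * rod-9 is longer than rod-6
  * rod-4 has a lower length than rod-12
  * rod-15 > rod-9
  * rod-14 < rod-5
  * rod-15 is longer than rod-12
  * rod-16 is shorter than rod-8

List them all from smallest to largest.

Nothing is placed below rod-7, so it is least; from there rod-7 < rod-13; rod-13 < rod-6; rod-6 < rod-9; rod-9 < rod-14; rod-14 < rod-5; rod-5 < rod-16; rod-16 < rod-4; rod-4 < rod-12; rod-12 < rod-8; rod-8 < rod-15, each given directly.

rod-7 < rod-13 < rod-6 < rod-9 < rod-14 < rod-5 < rod-16 < rod-4 < rod-12 < rod-8 < rod-15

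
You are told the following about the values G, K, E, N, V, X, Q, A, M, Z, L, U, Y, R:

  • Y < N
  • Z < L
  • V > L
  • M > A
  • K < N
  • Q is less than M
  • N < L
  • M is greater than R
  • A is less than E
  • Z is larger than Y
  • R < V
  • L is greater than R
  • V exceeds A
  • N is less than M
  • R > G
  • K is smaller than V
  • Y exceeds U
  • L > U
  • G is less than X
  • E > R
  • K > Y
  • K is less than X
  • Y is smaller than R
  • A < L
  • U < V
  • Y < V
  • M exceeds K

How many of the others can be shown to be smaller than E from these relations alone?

5

The elements the relations force below E are A, U, Y, G, R — no chain reaches any other.
That is 5.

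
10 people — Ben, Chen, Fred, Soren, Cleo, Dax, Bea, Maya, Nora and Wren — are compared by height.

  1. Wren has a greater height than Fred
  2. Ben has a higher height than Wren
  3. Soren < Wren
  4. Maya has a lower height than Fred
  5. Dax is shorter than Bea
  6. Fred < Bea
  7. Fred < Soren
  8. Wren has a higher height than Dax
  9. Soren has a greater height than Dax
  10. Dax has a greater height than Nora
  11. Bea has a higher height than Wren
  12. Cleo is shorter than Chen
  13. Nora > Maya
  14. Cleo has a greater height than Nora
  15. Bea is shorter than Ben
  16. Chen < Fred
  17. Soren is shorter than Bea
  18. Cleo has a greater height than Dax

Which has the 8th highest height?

Dax

Chaining the given pairs: Maya < Nora < Dax < Cleo < Chen < Fred < Soren < Wren < Bea < Ben.
The 8th largest is Dax.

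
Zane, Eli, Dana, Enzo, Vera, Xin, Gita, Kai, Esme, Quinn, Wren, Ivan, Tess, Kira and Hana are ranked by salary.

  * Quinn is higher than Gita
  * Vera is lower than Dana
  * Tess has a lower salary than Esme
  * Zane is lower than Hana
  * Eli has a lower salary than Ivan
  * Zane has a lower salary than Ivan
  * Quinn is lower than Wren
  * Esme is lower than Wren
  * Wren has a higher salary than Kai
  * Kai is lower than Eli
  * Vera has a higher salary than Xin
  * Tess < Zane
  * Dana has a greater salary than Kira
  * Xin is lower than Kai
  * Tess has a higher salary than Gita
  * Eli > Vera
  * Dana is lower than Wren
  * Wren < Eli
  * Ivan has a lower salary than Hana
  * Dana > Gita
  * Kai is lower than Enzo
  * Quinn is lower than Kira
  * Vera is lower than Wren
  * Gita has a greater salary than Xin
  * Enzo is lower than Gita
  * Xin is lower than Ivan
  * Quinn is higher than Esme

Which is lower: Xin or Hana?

Xin < Kai and Kai < Enzo give Xin < Enzo.
Then Enzo < Gita extends the chain to Gita.
Then Gita < Tess extends the chain to Tess.
Then Tess < Esme extends the chain to Esme.
With Esme < Quinn: Xin < Kai < Enzo < Gita < Tess < Esme < Quinn.
Then Quinn < Kira extends the chain to Kira.
With Kira < Dana: Xin < Kai < Enzo < Gita < Tess < Esme < Quinn < Kira < Dana.
With Dana < Wren: Xin < Kai < Enzo < Gita < Tess < Esme < Quinn < Kira < Dana < Wren.
With Wren < Eli: Xin < Kai < Enzo < Gita < Tess < Esme < Quinn < Kira < Dana < Wren < Eli.
Then Eli < Ivan extends the chain to Ivan.
Then Ivan < Hana extends the chain to Hana.
So Xin < Hana; Xin is the lower of the two.

Xin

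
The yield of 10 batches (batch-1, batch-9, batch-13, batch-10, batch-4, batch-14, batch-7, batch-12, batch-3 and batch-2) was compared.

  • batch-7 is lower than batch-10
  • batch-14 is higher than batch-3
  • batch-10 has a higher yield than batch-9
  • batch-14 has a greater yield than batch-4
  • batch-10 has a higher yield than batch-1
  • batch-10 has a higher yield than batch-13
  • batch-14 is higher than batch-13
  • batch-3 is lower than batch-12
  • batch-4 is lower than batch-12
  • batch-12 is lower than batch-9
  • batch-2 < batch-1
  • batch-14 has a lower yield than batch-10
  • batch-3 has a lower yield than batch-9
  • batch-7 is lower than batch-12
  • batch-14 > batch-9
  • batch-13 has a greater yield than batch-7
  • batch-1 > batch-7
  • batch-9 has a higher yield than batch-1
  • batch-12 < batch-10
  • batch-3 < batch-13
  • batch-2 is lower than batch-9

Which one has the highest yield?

batch-10

batch-3 is not greatest since batch-3 < batch-13; batch-7 is not greatest since batch-7 < batch-12; batch-4 is not greatest since batch-4 < batch-14; batch-2 is not greatest since batch-2 < batch-1; batch-1 is not greatest since batch-1 < batch-10; batch-13 is not greatest since batch-13 < batch-10; batch-12 is not greatest since batch-12 < batch-9; batch-9 is not greatest since batch-9 < batch-10; batch-14 is not greatest since batch-14 < batch-10.
Only batch-10 has nothing above it, so batch-10 is the highest yield.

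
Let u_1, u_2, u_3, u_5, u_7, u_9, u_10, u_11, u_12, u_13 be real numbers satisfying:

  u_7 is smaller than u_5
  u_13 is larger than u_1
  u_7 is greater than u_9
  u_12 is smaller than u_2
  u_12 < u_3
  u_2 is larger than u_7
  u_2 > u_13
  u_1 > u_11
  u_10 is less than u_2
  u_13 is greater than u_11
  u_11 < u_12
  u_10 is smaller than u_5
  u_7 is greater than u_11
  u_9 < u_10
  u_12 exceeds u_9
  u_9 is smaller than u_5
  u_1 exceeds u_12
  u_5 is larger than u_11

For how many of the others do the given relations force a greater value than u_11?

7

Directly above u_11: u_12, u_1, u_13, u_7, u_5.
One step further: u_3, u_2 (7 so far).
No other element is forced above u_11 by the given relations, so the count is 7.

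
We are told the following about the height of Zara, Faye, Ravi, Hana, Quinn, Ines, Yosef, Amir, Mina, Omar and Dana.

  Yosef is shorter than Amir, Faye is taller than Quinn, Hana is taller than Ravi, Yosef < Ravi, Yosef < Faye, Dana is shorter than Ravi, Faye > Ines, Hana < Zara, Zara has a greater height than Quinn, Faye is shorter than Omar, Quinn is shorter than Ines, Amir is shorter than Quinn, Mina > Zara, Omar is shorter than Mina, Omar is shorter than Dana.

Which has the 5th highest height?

The consecutive relations fix a unique order: Yosef < Amir < Quinn < Ines < Faye < Omar < Dana < Ravi < Hana < Zara < Mina.
Counting 5 from the largest end gives Dana.

Dana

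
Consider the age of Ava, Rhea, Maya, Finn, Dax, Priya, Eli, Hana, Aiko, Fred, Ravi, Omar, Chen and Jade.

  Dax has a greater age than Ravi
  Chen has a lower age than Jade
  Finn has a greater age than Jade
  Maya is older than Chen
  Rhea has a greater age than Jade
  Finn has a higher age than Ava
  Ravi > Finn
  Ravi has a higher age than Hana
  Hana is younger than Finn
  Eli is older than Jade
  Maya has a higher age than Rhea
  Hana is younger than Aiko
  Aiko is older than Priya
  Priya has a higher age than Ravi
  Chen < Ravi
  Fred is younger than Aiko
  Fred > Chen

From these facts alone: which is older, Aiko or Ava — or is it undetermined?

Ava < Finn and Finn < Ravi give Ava < Ravi.
Then Ravi < Priya extends the chain to Priya.
With Priya < Aiko: Ava < Finn < Ravi < Priya < Aiko.
So Aiko is older.

Aiko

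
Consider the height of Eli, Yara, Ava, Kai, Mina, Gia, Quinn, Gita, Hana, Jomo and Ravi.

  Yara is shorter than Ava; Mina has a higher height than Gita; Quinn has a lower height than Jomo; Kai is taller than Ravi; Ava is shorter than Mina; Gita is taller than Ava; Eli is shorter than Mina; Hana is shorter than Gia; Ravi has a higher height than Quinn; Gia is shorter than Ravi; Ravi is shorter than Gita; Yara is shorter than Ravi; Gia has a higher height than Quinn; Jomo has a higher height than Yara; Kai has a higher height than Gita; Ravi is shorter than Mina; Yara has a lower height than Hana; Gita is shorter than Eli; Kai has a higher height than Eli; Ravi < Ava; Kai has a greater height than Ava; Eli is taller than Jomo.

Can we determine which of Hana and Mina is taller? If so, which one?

Mina

Following the relations from Hana: Hana < Gia < Ravi < Ava < Gita < Eli < Mina.
So Mina is taller.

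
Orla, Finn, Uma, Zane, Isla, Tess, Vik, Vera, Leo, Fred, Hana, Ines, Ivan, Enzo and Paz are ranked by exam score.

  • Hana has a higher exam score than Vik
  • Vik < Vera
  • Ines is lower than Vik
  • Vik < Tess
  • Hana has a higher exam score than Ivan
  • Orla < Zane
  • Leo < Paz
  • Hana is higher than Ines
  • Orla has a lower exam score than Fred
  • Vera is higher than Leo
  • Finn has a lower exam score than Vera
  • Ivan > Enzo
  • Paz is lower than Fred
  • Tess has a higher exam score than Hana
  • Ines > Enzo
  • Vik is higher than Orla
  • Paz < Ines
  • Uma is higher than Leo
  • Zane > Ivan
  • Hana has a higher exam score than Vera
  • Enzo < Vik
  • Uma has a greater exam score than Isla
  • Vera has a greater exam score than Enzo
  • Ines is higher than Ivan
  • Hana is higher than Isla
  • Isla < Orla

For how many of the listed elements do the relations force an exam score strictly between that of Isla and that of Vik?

1

The relations place Isla below Vik. An element lies strictly between them when it is forced above Isla and also forced below Vik.
Above Isla: {Uma, Orla, Zane, Vera, Fred, Hana, Tess}. Below Vik: {Leo, Paz, Enzo, Ivan, Orla, Ines}.
Intersection: {Orla} — 1.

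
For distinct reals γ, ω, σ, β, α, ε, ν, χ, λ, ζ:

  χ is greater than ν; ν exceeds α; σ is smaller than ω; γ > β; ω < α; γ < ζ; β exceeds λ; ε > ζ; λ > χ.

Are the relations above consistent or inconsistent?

Every relation is compatible with σ < ω < α < ν < χ < λ < β < γ < ζ < ε; the set is consistent.

consistent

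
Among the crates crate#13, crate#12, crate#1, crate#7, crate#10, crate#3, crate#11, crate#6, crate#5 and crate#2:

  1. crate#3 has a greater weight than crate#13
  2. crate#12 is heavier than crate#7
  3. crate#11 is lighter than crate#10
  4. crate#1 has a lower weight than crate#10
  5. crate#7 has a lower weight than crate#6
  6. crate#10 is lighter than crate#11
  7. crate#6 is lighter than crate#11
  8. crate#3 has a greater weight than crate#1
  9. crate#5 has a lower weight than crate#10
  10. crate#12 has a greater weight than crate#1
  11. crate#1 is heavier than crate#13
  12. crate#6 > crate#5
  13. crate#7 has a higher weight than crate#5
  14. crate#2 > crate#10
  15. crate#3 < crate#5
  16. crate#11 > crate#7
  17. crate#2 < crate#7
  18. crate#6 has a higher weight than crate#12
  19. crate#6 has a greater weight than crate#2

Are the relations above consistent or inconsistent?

inconsistent

We have crate#11 < crate#10 stated directly, yet also crate#10 < crate#2 < crate#7 < crate#12 < crate#6 < crate#11 by chaining the others — so crate#10 < crate#11. Contradiction.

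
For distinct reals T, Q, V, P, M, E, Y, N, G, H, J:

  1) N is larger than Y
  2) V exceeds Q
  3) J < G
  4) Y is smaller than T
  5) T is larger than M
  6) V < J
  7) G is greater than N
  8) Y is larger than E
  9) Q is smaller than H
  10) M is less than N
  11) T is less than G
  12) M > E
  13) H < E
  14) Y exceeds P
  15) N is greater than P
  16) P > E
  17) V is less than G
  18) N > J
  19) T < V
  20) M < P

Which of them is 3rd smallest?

Piecing the relations together gives one ordering: Q < H < E < M < P < Y < T < V < J < N < G.
Counting 3 from the smallest end gives E.

E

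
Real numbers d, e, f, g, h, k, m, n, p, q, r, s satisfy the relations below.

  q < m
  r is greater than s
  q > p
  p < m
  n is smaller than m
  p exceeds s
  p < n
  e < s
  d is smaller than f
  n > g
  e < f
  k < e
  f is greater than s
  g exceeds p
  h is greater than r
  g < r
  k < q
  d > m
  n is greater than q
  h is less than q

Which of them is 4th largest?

Piecing the relations together gives one ordering: k < e < s < p < g < r < h < q < n < m < d < f.
The 4th largest is n.

n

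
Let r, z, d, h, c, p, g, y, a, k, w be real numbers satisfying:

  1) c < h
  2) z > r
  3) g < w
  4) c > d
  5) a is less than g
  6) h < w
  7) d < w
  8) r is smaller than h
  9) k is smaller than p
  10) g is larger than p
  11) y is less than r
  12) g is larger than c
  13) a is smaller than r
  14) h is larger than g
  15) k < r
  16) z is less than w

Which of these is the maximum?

Chaining downward from w: directly below it, d, g, z, h; then p, a, c, r; then k, y.
That covers every other element, and nothing is given above w, so w is the maximum.

w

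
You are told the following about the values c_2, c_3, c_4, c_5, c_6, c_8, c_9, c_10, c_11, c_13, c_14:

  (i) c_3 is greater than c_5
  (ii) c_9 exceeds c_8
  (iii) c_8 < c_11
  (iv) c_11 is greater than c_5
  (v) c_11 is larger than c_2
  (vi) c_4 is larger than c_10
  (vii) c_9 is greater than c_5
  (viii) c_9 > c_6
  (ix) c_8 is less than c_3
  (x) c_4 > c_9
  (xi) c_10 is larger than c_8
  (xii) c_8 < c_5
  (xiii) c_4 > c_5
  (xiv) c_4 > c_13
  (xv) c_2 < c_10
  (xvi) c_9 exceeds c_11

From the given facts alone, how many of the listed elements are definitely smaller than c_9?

5

Directly below c_9: c_8, c_5, c_6, c_11.
One step further: c_2 (5 so far).
No other element is forced below c_9 by the given relations, so the count is 5.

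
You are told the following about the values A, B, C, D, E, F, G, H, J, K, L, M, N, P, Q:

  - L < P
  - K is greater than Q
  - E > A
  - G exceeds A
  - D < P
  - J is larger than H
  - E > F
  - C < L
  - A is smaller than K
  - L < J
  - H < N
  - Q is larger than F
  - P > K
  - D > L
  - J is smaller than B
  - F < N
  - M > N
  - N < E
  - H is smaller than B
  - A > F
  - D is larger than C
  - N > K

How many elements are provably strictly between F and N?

The relations place F below N. An element lies strictly between them when it is forced above F and also forced below N.
Above F: {Q, A, G, K, E, P, M}. Below N: {H, Q, A, K}.
Intersection: {Q, A, K} — 3.

3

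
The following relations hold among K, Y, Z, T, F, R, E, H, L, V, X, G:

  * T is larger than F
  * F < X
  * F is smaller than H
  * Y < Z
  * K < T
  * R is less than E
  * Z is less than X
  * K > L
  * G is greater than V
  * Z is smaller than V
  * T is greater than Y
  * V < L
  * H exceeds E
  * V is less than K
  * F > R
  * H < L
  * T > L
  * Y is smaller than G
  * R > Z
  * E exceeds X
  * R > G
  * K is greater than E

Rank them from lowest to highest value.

Y < Z < V < G < R < F < X < E < H < L < K < T

Each adjacent pair is fixed by a given relation: Y < Z; Z < V; V < G; G < R; R < F; F < X; X < E; E < H; H < L; L < K; K < T. Chaining them end to end gives the full order.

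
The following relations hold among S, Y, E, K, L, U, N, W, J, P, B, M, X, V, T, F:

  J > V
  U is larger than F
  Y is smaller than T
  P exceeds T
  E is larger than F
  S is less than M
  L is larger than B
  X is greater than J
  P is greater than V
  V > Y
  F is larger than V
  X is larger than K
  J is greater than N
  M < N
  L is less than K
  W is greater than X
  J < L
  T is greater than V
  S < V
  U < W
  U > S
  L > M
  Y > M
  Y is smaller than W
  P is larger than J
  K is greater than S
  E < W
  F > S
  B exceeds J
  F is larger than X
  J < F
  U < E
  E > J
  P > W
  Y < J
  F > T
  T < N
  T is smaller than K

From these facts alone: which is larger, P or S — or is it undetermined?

The relevant relations are S < M; M < Y; Y < V; V < T; T < N; N < J; J < B; B < L; L < K; K < X; X < F; F < U; U < E; E < W; W < P.
Together: S < M < Y < V < T < N < J < B < L < K < X < F < U < E < W < P.
So P is larger.

P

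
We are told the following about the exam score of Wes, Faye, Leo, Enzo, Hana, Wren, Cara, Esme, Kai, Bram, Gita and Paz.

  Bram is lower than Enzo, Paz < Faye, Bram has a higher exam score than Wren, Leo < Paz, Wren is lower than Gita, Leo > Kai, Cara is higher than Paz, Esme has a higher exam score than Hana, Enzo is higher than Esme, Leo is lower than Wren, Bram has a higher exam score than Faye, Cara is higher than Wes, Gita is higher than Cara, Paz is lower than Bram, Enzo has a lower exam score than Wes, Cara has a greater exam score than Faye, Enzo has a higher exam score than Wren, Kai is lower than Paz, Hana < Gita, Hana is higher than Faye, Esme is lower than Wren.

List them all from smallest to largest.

Kai < Leo < Paz < Faye < Hana < Esme < Wren < Bram < Enzo < Wes < Cara < Gita

Each adjacent pair is fixed by a given relation: Kai < Leo; Leo < Paz; Paz < Faye; Faye < Hana; Hana < Esme; Esme < Wren; Wren < Bram; Bram < Enzo; Enzo < Wes; Wes < Cara; Cara < Gita. Chaining them end to end gives the full order.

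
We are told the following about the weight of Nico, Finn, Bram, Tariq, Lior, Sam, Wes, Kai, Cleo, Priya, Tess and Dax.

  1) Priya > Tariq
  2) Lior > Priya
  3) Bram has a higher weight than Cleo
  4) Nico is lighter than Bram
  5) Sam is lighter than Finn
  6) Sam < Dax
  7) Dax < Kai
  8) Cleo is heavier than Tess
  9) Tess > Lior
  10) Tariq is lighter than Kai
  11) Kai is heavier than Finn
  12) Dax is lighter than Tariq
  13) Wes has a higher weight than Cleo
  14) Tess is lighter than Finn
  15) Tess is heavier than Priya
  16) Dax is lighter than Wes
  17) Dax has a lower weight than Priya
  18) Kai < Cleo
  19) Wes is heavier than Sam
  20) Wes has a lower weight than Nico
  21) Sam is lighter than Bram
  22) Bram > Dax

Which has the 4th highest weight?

Chaining the given pairs: Sam < Dax < Tariq < Priya < Lior < Tess < Finn < Kai < Cleo < Wes < Nico < Bram.
The 4th largest is Cleo.

Cleo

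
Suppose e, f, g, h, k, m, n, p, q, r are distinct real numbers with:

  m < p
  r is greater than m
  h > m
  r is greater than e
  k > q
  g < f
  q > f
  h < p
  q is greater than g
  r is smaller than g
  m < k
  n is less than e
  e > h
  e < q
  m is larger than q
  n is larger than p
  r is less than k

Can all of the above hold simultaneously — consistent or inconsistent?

inconsistent

Chaining the given relations yields m < h < p < n < e < r < g < f < q, so m < q. But one relation states q < m. These cannot both hold.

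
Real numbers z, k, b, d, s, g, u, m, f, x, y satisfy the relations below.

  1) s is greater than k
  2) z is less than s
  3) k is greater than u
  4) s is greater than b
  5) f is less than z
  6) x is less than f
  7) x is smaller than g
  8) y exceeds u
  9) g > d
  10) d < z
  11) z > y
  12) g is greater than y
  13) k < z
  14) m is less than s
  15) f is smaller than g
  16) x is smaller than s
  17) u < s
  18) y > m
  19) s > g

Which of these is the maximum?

s

d is not greatest since d < g; u is not greatest since u < y; x is not greatest since x < f; m is not greatest since m < s; k is not greatest since k < z; f is not greatest since f < g; y is not greatest since y < g; g is not greatest since g < s; b is not greatest since b < s; z is not greatest since z < s.
Only s has nothing above it, so s is the maximum.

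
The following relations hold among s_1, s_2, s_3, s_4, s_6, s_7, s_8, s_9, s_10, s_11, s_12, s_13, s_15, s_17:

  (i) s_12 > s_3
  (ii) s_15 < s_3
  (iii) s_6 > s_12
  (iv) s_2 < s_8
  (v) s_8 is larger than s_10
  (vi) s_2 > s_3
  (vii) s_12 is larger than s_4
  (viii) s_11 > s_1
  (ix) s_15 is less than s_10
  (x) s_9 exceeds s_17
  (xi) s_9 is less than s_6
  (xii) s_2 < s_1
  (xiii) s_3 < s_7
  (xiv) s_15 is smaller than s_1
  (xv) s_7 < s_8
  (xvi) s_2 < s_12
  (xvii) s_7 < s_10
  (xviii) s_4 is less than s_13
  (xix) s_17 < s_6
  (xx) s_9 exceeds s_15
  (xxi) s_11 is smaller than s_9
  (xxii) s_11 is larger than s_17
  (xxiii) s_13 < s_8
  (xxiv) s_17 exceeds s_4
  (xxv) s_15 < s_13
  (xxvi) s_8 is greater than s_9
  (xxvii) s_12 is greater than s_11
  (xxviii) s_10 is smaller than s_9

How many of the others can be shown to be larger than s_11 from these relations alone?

From s_11 the given relations immediately reach s_9, s_12.
From those, s_6, s_8 — 4 in total.
Nothing else is reachable above s_11; 4 in all.

4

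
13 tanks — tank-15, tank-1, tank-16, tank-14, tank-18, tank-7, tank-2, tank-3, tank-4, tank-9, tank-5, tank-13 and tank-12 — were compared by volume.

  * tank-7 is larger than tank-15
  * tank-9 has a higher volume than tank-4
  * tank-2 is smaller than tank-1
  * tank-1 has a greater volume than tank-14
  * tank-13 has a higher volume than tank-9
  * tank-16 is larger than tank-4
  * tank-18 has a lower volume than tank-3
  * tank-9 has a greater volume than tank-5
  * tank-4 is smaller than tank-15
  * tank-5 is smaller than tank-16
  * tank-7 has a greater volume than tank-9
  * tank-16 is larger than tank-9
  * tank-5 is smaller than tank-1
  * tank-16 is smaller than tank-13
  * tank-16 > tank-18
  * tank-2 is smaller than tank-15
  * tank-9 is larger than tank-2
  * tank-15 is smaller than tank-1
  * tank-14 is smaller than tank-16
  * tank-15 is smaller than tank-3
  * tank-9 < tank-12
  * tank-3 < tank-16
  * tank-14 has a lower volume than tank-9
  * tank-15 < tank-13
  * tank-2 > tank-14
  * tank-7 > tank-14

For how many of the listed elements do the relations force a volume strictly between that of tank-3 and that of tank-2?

Chaining upward from tank-2 reaches: tank-15, tank-9, tank-7, tank-1, tank-12, tank-16, tank-13.
Chaining downward from tank-3 reaches: tank-4, tank-14, tank-15, tank-18.
Strictly between tank-2 and tank-3 are those in both lists: tank-15 — 1 element.

1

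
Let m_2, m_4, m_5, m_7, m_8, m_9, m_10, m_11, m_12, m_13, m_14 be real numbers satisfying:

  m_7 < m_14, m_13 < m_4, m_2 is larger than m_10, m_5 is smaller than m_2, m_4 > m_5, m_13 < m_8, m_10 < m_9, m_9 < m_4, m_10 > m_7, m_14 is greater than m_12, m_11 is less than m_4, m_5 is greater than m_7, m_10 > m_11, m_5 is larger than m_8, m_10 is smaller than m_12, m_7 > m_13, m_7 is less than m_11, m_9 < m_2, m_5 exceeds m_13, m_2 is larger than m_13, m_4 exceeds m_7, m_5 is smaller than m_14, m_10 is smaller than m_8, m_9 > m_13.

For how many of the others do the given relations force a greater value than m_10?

7

The elements the relations force above m_10 are m_12, m_8, m_5, m_9, m_14, m_4, m_2 — no chain reaches any other.
That is 7.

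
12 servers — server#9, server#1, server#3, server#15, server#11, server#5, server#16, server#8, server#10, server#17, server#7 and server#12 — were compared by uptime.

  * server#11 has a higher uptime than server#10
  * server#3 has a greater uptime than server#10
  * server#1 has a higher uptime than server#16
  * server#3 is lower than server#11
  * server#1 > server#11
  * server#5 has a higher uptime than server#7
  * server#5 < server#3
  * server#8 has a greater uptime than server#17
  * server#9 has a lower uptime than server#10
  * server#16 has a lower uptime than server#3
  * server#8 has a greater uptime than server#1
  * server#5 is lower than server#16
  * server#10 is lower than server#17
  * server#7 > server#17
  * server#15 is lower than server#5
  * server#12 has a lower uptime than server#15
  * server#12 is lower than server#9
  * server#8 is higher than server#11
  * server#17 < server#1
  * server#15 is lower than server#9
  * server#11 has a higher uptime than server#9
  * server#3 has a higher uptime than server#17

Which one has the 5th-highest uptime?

Piecing the relations together gives one ordering: server#12 < server#15 < server#9 < server#10 < server#17 < server#7 < server#5 < server#16 < server#3 < server#11 < server#1 < server#8.
The 5th largest is server#16.

server#16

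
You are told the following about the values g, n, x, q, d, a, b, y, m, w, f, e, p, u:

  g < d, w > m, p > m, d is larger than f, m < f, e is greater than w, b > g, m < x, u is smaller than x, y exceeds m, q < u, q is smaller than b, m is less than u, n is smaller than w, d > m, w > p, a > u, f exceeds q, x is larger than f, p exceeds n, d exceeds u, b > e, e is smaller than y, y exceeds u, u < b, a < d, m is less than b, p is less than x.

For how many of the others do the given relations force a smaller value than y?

7

Directly below y: m, u, e.
One step further: q, w (5 so far).
One step further: n, p (7 so far).
No other element is forced below y by the given relations, so the count is 7.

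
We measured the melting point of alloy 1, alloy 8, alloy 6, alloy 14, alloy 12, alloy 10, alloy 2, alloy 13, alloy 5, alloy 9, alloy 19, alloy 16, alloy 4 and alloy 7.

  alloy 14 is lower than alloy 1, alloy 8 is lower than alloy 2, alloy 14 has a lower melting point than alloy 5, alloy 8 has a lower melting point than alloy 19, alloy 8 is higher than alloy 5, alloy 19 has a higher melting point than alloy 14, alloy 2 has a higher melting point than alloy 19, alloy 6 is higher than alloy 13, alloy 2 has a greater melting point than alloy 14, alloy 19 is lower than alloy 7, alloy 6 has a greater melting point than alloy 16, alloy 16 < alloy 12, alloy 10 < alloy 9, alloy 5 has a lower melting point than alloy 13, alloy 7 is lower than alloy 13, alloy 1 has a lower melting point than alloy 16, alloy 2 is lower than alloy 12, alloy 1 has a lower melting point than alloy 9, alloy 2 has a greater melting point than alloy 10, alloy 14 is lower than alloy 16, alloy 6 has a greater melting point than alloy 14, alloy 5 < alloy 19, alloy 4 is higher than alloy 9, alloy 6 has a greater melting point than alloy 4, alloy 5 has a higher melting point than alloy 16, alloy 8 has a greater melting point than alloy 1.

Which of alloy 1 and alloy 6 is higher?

alloy 6

Chaining the given relations: alloy 1 < alloy 16 < alloy 5 < alloy 8 < alloy 19 < alloy 7 < alloy 13 < alloy 6.
So alloy 1 < alloy 6; alloy 6 is the higher of the two.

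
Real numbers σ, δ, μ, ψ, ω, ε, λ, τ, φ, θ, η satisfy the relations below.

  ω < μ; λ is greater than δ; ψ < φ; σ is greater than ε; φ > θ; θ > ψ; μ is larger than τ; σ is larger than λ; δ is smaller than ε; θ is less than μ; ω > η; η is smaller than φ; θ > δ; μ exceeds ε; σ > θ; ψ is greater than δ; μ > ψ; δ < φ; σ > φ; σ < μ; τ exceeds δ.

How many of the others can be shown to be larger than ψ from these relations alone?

The elements the relations force above ψ are θ, φ, σ, μ — no chain reaches any other.
That is 4.

4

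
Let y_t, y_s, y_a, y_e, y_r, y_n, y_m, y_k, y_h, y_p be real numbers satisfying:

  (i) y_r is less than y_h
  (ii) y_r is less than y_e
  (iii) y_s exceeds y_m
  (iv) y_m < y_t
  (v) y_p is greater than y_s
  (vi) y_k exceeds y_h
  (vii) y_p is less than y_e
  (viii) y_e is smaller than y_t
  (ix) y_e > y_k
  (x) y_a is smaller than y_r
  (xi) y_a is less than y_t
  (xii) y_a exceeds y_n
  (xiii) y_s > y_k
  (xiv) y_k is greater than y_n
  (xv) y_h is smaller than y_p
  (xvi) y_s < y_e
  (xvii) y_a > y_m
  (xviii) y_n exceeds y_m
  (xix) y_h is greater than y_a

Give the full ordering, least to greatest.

Nothing is placed below y_m, so it is least; from there y_m < y_n; y_n < y_a; y_a < y_r; y_r < y_h; y_h < y_k; y_k < y_s; y_s < y_p; y_p < y_e; y_e < y_t, each given directly.

y_m < y_n < y_a < y_r < y_h < y_k < y_s < y_p < y_e < y_t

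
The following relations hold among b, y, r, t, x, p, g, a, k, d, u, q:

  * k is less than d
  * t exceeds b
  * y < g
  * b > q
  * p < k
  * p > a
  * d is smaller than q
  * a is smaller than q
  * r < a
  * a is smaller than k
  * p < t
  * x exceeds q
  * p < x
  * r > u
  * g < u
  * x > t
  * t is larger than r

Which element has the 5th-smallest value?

The consecutive relations fix a unique order: y < g < u < r < a < p < k < d < q < b < t < x.
Counting 5 from the smallest end gives a.

a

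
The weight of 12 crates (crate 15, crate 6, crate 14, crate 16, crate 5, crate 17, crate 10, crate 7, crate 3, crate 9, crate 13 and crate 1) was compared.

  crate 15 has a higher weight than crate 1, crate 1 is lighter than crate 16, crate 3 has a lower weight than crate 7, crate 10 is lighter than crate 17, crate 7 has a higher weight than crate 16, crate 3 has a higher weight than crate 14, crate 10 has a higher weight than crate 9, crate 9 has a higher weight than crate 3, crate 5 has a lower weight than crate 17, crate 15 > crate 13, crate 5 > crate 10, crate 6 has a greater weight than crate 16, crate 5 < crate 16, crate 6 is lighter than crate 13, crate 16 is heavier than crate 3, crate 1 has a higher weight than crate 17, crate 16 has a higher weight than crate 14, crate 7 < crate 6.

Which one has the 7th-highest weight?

The consecutive relations fix a unique order: crate 14 < crate 3 < crate 9 < crate 10 < crate 5 < crate 17 < crate 1 < crate 16 < crate 7 < crate 6 < crate 13 < crate 15.
Counting 7 from the largest end gives crate 17.

crate 17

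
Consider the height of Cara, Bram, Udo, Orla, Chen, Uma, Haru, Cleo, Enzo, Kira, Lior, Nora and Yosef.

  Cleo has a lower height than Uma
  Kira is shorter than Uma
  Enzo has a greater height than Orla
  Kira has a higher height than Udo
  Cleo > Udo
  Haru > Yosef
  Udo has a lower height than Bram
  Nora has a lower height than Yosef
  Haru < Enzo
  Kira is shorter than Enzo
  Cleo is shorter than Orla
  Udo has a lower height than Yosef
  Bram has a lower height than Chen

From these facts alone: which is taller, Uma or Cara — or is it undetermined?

Following every chain through Cara: nothing is chained to Cara.
Uma is not reached, and no chain runs the other way from Uma to Cara.
So the given relations leave the order of Cara and Uma undetermined.

undetermined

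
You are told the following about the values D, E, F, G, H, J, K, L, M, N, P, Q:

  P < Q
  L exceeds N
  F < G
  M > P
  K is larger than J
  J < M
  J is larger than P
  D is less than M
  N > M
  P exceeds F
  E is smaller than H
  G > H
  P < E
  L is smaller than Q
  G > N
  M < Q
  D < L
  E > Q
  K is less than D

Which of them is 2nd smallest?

P

Piecing the relations together gives one ordering: F < P < J < K < D < M < N < L < Q < E < H < G.
The 2nd smallest is P.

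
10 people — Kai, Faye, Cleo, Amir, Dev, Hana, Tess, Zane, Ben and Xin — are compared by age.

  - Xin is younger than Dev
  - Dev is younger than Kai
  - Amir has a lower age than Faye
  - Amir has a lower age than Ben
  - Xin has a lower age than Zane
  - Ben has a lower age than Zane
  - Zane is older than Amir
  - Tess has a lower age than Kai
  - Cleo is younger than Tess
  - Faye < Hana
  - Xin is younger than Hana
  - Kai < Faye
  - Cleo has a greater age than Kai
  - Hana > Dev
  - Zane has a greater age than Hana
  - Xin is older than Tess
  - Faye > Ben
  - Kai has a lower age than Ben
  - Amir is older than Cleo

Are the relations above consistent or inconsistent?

inconsistent

We have Cleo < Tess stated directly, yet also Tess < Xin < Dev < Kai < Cleo by chaining the others — so Tess < Cleo. Contradiction.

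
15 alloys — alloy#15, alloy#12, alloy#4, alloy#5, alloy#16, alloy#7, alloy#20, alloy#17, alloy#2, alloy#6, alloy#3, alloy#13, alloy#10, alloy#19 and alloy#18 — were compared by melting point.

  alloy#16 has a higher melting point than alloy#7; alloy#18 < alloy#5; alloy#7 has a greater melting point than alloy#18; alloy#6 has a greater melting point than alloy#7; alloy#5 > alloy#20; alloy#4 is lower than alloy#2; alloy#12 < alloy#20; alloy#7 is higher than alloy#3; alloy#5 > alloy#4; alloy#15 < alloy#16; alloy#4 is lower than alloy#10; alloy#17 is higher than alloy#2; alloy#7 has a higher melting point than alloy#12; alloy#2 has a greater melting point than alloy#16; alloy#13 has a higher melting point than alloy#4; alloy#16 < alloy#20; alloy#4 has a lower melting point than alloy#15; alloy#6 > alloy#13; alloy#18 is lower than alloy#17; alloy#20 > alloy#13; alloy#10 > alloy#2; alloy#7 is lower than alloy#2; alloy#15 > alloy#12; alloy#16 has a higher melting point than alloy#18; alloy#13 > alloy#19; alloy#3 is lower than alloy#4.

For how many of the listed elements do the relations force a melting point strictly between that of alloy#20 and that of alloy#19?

1

The relations place alloy#19 below alloy#20. An element lies strictly between them when it is forced above alloy#19 and also forced below alloy#20.
Above alloy#19: {alloy#13, alloy#6, alloy#5}. Below alloy#20: {alloy#3, alloy#12, alloy#18, alloy#4, alloy#7, alloy#15, alloy#16, alloy#13}.
Intersection: {alloy#13} — 1.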